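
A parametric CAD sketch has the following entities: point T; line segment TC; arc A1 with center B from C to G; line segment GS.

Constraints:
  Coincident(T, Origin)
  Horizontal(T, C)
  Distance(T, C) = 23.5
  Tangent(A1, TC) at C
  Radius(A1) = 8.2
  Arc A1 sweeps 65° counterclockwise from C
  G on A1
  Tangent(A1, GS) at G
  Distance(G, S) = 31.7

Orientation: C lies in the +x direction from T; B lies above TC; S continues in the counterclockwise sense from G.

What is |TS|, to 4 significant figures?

55.54

T is at the origin; T and C share the same y with |TC| = 23.5 and C on the +x side, so C = (23.50, 0.000). Since A1 is tangent to TC there, BC ⟂ TC, so B = C + (0, 8.2) = (23.50, 8.200). On A1, C sits at bearing -90° from B; a 65° counterclockwise sweep puts G at bearing -25°, so G = B + 8.2·(cos -25°, sin -25°) = (30.93, 4.735). A1 meets GS tangentially, so BG is at right angles to GS, so GS runs along (−sin -25°, cos -25°); with |GS| = 31.7, S = (44.33, 33.46). Then |TS| = |S − T| = 55.54.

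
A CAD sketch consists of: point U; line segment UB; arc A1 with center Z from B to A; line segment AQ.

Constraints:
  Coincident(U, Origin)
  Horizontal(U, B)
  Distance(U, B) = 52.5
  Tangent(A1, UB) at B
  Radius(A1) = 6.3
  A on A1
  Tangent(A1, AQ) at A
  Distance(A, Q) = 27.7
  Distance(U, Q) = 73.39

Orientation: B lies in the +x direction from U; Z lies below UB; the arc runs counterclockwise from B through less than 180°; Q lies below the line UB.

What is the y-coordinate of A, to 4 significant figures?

-10.55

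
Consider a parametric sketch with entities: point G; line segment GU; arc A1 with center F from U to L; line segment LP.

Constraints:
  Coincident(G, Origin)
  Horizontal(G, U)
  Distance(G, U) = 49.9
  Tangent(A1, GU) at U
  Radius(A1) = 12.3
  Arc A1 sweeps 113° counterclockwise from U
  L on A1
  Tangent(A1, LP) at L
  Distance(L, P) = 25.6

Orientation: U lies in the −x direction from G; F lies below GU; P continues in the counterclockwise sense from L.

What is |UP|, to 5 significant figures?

40.692

G is at the origin; G and U share the same y with |GU| = 49.9 and U on the −x side, so U = (-49.900, 0.0000). The tangent condition forces FU to be normal to GU, so F = U + (0, -12.3) = (-49.900, -12.300). On A1, U sits at bearing 90° from F; a 113° counterclockwise sweep puts L at bearing 203°, so L = F + 12.3·(cos 203°, sin 203°) = (-61.222, -17.106). The tangent condition forces FL to be normal to LP, so LP runs along (−sin 203°, cos 203°); with |LP| = 25.6, P = (-51.219, -40.671). Then |UP| = |P − U| = 40.692.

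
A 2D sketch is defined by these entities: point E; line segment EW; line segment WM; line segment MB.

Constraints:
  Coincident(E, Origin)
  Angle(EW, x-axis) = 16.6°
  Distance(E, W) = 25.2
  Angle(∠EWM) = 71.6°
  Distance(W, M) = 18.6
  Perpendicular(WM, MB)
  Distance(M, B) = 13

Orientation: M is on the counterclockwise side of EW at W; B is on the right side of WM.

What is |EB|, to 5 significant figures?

38.416

E is at the origin; EW runs at 16.6° with length 25.2, so W = 25.2·(cos 16.6°, sin 16.6°) = (24.150, 7.1993). ∠EWM = 71.6°, so WM runs at 16.6° + (180° − 71.6°) = 125.00° from the x-axis; with |WM| = 18.6, M = W + 18.6·(cos 125.00°, sin 125.00°) = (13.481, 22.436). The perpendicularity gives MB at right angles to WM; with |MB| = 13.0 on the right of WM, B = M + 13.0·(0.81915, 0.57358) = (24.130, 29.892). Then |EB| = |B − E| = 38.416.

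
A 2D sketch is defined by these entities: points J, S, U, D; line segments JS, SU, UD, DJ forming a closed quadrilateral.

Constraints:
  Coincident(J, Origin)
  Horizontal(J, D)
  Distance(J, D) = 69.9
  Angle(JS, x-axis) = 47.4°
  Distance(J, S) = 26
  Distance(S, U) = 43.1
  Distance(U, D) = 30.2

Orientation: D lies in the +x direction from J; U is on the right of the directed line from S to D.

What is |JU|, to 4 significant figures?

46.29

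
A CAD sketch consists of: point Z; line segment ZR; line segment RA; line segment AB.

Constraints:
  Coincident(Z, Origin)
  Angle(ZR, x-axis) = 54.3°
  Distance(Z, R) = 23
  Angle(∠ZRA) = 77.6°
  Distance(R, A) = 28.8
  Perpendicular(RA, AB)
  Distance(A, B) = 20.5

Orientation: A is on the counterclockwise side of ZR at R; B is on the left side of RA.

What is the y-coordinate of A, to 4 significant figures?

30.07

Z is at the origin; ZR runs at 54.3° with length 23.0, so R = 23.0·(cos 54.3°, sin 54.3°) = (13.42, 18.68). ∠ZRA = 77.6°, so RA runs at 54.3° + (180° − 77.6°) = 156.7° from the x-axis; with |RA| = 28.8, A = R + 28.8·(cos 156.7°, sin 156.7°) = (-13.03, 30.07). So A.y = 30.07.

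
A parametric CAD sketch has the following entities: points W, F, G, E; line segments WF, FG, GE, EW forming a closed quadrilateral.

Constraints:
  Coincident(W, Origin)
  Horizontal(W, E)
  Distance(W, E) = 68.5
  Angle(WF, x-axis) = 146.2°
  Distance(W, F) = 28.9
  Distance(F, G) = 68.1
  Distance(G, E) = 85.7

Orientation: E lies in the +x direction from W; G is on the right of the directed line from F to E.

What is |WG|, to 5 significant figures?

48.484

W is at the origin; W and E share the same y with |WE| = 68.5 and E in +x, so E = (68.5, 0). WF runs at 146.2° with |WF| = 28.9, so F = (-24.015, 16.077). G is determined by |FG| = 68.1 and |GE| = 85.7 together: it lies at the intersection of circle(F, 68.1) and circle(E, 85.7). With |FE| = 93.902, the foot of the radical line on FE is 32.538 from F and the perpendicular offset is √(68.1² − 32.538²) = 59.824. Taking the right-of-FE solution: G = (-2.2007, -48.435).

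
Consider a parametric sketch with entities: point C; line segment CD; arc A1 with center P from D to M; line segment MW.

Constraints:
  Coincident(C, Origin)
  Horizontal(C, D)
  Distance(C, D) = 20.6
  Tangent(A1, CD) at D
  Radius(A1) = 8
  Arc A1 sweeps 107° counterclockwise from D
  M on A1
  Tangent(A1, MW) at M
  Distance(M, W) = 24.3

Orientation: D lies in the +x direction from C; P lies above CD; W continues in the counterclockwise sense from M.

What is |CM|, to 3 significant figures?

30.1

C is at the origin; C and D share the same y with |CD| = 20.6 and D on the +x side, so D = (20.6, 0.00). The tangent condition forces PD to be normal to CD, so P = D + (0, 8) = (20.6, 8.00). On A1, D sits at bearing -90° from P; a 107° counterclockwise sweep puts M at bearing 17°, so M = P + 8.0·(cos 17°, sin 17°) = (28.3, 10.3). Then |CM| = |M − C| = 30.1.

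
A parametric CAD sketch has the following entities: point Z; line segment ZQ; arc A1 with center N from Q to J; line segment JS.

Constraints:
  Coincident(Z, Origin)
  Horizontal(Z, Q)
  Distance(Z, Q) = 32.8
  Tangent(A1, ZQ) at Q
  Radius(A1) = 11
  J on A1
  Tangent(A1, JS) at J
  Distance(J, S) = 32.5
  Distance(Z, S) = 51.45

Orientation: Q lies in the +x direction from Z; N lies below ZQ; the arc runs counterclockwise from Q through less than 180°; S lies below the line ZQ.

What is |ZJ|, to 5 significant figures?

25.095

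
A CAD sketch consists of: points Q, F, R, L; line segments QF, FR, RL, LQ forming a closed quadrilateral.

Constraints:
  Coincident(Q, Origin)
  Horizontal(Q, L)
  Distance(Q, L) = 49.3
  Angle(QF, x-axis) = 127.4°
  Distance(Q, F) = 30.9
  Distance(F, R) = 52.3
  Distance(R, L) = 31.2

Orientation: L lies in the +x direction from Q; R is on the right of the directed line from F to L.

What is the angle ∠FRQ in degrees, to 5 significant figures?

14.247°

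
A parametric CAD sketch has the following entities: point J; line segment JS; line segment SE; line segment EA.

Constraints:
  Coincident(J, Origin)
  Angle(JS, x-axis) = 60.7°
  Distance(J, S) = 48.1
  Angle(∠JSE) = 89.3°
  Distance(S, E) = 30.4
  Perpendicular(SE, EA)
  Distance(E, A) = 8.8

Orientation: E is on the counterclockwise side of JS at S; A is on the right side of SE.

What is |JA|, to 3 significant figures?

64.2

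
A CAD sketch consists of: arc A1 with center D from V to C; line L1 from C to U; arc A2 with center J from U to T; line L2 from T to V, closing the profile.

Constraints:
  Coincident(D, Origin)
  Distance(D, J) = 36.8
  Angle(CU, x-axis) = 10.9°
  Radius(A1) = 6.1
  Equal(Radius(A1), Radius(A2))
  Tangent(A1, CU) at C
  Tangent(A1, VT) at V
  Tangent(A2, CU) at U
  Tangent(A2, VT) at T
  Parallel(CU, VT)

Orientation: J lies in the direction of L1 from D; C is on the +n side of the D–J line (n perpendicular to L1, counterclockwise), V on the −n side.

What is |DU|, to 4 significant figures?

37.30

The slot axis is L1's direction at 10.9°, so u = (cos 10.9°, sin 10.9°) = (0.9820, 0.1891) and n = (−sin 10.9°, cos 10.9°) = (-0.1891, 0.9820). D is at the origin and J lies 36.8 along u from D, so J = 36.8·u = (36.14, 6.959). Tangency of A1 to both parallel lines with radius 6.1 puts C and V at D ± 6.1·n: C = (-1.153, 5.990), V = (1.153, -5.990). Equal radii place U and T the same way about J: U = J + 6.1·n = (34.98, 12.95), T = J − 6.1·n = (37.29, 0.9688). Then |DU| = |U − D| = 37.30.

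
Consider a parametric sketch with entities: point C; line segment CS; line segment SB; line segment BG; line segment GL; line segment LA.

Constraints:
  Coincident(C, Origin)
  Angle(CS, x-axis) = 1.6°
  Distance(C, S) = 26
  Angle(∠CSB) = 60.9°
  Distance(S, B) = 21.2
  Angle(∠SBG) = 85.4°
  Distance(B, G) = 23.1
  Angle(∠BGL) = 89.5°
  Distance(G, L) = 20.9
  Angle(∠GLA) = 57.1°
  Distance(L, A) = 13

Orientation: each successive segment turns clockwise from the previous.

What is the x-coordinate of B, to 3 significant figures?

16.2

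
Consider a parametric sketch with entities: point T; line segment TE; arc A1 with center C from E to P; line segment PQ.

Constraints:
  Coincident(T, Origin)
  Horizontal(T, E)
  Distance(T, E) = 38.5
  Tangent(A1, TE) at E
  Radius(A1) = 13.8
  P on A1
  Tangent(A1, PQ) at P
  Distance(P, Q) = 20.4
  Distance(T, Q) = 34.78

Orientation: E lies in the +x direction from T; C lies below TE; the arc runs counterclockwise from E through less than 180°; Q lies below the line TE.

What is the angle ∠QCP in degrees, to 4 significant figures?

55.92°

Checks: |CP| = 13.80 ✓; ∠(CP, PQ) = 90.00° ✓; |PQ| = 20.40 ✓; |TQ| = 34.78 ✓.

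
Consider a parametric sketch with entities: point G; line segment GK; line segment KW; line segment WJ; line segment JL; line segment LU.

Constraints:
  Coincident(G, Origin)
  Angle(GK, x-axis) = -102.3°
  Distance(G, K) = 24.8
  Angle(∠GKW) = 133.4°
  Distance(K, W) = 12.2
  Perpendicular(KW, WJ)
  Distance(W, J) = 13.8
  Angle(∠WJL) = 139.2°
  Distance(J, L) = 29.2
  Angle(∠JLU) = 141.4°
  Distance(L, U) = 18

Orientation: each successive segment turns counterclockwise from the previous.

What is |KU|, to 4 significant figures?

46.28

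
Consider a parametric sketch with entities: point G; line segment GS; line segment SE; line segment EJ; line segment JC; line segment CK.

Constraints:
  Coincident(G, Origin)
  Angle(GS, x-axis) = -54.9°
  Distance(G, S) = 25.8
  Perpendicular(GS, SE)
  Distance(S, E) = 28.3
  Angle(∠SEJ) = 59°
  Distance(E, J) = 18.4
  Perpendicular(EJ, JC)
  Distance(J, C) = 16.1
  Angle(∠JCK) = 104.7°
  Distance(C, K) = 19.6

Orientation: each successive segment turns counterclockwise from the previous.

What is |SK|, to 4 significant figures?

15.47

EJ ⟂ JC, so JC runs at -113.9°; with |JC| = 16.1, C = (14.64, -12.10). ∠JCK = 104.7° gives CK at -38.60° from the x-axis; with |CK| = 19.6, K = (29.96, -24.33). Then |SK| = |K − S| = 15.47.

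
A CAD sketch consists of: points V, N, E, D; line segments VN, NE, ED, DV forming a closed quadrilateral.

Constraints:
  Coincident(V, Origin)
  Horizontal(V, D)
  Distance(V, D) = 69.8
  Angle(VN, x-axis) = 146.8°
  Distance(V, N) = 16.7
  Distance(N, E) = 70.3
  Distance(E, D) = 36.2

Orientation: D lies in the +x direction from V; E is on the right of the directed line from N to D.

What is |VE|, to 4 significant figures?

53.61

Checks: |NE| = 70.30 ✓; |ED| = 36.20 ✓.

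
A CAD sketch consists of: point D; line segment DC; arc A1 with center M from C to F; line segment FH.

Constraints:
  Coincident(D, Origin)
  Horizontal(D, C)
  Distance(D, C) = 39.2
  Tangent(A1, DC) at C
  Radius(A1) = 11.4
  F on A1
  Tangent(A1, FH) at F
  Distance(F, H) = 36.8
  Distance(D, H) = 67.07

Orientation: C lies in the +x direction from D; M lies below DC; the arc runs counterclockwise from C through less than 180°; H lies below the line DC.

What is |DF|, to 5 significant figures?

33.334

Checks: D.y = 0.00, C.y = 0.00 ✓; |MF| = 11.40 ✓; ∠(MF, FH) = 90.00° ✓; |FH| = 36.80 ✓; |DH| = 67.07 ✓.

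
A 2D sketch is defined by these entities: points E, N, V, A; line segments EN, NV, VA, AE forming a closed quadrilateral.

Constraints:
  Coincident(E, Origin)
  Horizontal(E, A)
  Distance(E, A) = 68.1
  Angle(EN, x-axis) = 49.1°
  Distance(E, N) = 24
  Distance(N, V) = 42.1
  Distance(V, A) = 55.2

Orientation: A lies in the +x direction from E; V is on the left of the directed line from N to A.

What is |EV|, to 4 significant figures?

66.10

E is at the origin; EA is horizontal with |EA| = 68.1 and A in +x, so A = (68.1, 0). EN runs at 49.1° with |EN| = 24.0, so N = (15.71, 18.14). V is determined by |NV| = 42.1 and |VA| = 55.2 together: it lies at the intersection of circle(N, 42.1) and circle(A, 55.2). With |NA| = 55.44, the foot of the radical line on NA is 16.22 from N and the perpendicular offset is √(42.1² − 16.22²) = 38.85. Taking the left-of-NA solution: V = (43.76, 49.54).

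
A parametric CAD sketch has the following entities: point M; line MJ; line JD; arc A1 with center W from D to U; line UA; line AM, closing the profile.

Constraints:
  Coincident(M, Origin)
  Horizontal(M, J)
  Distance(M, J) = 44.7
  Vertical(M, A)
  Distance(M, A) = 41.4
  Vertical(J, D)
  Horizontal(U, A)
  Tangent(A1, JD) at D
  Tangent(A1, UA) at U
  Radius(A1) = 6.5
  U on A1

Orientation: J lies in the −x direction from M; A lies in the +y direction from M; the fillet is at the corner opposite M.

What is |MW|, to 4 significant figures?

51.74

M is at the origin; MJ is horizontal with |MJ| = 44.7 and J on the −x side, so J = (-44.70, 0.000). M and A share the same x with |MA| = 41.4 and A on the +y side, so A = (0.000, 41.40). The virtual corner opposite M is at (-44.70, 41.40). A1 meets JD tangentially, so WD is at right angles to JD and since A1 is tangent to UA there, WU ⟂ UA, with radius 6.5, so the center W sits 6.5 in from both sides at W = (-38.20, 34.90). Then |MW| = |W − M| = 51.74.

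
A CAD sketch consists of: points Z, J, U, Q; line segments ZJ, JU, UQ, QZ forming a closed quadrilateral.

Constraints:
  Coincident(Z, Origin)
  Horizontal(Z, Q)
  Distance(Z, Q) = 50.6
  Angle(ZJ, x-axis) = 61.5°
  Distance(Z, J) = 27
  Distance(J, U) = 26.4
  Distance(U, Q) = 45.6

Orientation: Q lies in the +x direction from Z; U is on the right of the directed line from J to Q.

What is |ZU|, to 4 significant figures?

5.236

Checks: |JU| = 26.40 ✓; |UQ| = 45.60 ✓.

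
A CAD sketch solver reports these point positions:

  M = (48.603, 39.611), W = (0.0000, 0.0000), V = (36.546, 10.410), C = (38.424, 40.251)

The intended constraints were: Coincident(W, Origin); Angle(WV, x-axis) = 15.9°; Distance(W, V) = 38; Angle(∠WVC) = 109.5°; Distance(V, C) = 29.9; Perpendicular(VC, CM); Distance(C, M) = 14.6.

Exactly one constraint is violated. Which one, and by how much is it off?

Distance(C, M) = 14.6 — off by 4.40.

W = (0.00, 0.00) ✓; WV at 15.90° ✓; |WV| = 38.00 ✓; ∠WVC = 109.5° ✓; |VC| = 29.90 ✓; ∠(VC, CM) = 90.00° ✓; |CM| = 10.20 ✗.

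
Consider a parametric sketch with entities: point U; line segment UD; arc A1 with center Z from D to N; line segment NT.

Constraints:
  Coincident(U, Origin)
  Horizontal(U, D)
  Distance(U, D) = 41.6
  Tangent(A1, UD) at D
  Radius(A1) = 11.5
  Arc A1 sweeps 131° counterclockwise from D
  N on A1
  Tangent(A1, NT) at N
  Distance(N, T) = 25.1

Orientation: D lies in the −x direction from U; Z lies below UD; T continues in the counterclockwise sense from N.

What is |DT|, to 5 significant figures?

38.778

On A1, D sits at bearing 90° from Z; a 131° counterclockwise sweep puts N at bearing 221°, so N = Z + 11.5·(cos 221°, sin 221°) = (-50.279, -19.045). The tangent condition forces ZN to be normal to NT, so NT runs along (−sin 221°, cos 221°); with |NT| = 25.1, T = (-33.812, -37.988). Then |DT| = |T − D| = 38.778.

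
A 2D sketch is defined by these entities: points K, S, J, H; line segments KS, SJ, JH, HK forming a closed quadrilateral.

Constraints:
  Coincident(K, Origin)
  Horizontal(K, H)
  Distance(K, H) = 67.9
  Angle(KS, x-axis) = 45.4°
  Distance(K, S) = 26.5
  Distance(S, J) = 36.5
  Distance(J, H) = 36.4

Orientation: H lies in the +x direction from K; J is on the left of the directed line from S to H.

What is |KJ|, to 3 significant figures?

61.8

K is at the origin; K and H share the same y with |KH| = 67.9 and H in +x, so H = (67.9, 0). KS runs at 45.4° with |KS| = 26.5, so S = (18.6, 18.9). J is determined by |SJ| = 36.5 and |JH| = 36.4 together: it lies at the intersection of circle(S, 36.5) and circle(H, 36.4). With |SH| = 52.8, the foot of the radical line on SH is 26.5 from S and the perpendicular offset is √(36.5² − 26.5²) = 25.1. Taking the left-of-SH solution: J = (52.3, 32.9).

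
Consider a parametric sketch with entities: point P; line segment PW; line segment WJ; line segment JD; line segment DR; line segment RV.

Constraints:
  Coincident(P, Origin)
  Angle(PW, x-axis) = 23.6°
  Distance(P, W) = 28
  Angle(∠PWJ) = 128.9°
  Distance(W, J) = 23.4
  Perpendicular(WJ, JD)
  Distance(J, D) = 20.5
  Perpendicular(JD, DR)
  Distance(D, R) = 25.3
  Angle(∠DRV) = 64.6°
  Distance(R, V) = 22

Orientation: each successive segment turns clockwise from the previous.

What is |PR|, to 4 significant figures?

15.74

The perpendicularity gives JD at right angles to WJ, so JD runs at -117.5°; with |JD| = 20.5, D = (36.95, -17.78). JD ⟂ DR, so DR runs at 152.5°; with |DR| = 25.3, R = (14.51, -6.097). Then |PR| = |R − P| = 15.74.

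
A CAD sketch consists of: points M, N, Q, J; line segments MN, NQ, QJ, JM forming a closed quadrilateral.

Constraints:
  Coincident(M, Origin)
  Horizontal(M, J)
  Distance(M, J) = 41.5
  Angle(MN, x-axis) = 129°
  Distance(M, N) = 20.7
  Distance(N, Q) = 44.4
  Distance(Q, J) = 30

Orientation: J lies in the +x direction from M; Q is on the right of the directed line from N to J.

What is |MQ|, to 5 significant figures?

23.754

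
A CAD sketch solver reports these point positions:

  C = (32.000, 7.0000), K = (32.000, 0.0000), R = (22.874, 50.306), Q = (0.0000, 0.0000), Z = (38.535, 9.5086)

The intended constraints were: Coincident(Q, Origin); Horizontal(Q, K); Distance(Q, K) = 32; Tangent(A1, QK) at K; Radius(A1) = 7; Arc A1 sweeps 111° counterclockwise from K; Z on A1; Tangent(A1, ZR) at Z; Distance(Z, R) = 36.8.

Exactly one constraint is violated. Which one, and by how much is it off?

Distance(Z, R) = 36.8 — off by 6.90.

Q = (0.00, 0.00) ✓; Q.y = 0.00, K.y = 0.00 ✓; |QK| = 32.00 ✓; ∠(CK, KQ) = 90.00° ✓; |CK| = 7.000 ✓; bearing(C→Z) − bearing(C→K) = 111.0° ✓; |CZ| = 7.000 ✓; ∠(CZ, ZR) = 90.00° ✓; |ZR| = 43.70 ✗.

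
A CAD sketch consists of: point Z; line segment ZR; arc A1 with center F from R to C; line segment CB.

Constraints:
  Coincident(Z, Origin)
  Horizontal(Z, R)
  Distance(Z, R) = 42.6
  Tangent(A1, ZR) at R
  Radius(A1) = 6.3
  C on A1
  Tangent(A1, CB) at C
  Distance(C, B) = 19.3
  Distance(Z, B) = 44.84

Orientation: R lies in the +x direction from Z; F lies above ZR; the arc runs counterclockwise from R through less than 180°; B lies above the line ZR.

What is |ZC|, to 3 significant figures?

48.8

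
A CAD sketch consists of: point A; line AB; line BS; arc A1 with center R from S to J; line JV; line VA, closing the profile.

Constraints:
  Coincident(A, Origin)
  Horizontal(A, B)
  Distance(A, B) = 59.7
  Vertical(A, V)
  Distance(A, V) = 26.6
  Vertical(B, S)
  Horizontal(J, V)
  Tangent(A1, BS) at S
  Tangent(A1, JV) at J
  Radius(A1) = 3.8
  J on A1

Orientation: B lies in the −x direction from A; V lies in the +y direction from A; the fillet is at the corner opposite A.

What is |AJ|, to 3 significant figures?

61.9

A is at the origin; AB is horizontal with |AB| = 59.7 and B on the −x side, so B = (-59.7, 0.00). AV is vertical with |AV| = 26.6 and V on the +y side, so V = (0.00, 26.6). The virtual corner opposite A is at (-59.7, 26.6). Since A1 is tangent to BS there, RS ⟂ BS and A1 meets JV tangentially, so RJ is at right angles to JV, with radius 3.8, so the center R sits 3.8 in from both sides at R = (-55.9, 22.8). That places the tangent points at S = (-59.7, 22.8) on BS and J = (-55.9, 26.6) on JV. Then |AJ| = |J − A| = 61.9.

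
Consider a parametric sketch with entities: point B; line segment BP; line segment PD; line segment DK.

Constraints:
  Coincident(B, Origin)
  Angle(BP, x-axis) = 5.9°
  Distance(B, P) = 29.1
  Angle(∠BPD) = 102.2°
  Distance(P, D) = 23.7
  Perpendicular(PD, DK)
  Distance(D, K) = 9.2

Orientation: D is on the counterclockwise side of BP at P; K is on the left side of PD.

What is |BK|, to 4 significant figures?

35.51

B is at the origin; BP runs at 5.9° with length 29.1, so P = 29.1·(cos 5.9°, sin 5.9°) = (28.95, 2.991). ∠BPD = 102.2°, so PD runs at 5.9° + (180° − 102.2°) = 83.70° from the x-axis; with |PD| = 23.7, D = P + 23.7·(cos 83.70°, sin 83.70°) = (31.55, 26.55). The perpendicularity gives DK at right angles to PD; with |DK| = 9.2 on the left of PD, K = D + 9.2·(-0.9940, 0.1097) = (22.40, 27.56). Then |BK| = |K − B| = 35.51.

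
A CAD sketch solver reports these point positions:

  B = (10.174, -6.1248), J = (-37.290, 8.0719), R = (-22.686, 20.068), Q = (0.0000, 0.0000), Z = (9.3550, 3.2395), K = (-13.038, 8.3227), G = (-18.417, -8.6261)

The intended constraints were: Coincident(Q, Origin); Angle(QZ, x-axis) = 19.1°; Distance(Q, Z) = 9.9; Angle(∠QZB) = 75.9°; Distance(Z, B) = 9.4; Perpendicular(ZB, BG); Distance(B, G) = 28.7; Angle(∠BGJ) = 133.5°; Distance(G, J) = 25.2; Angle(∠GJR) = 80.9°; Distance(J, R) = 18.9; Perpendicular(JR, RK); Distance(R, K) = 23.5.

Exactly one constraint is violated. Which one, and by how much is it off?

Distance(R, K) = 23.5 — off by 8.30.

Q = (0.00, 0.00) ✓; QZ at 19.10° ✓; |QZ| = 9.900 ✓; ∠QZB = 75.90° ✓; |ZB| = 9.400 ✓; ∠(ZB, BG) = 90.00° ✓; |BG| = 28.70 ✓; ∠BGJ = 133.5° ✓; |GJ| = 25.20 ✓; ∠GJR = 80.90° ✓; |JR| = 18.90 ✓; ∠(JR, RK) = 90.00° ✓; |RK| = 15.20 ✗.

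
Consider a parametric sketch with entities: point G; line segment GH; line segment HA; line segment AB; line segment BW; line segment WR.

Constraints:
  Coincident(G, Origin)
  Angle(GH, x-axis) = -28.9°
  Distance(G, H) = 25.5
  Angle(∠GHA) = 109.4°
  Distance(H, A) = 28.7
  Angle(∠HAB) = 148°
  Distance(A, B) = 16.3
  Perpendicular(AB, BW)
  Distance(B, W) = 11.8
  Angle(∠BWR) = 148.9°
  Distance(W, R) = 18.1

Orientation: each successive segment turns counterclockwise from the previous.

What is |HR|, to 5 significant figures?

33.544

G is at the origin; GH runs at -28.9° with length 25.5, so H = (22.324, -12.324). ∠GHA = 109.4° gives HA at 41.700° from the x-axis; with |HA| = 28.7, A = (43.753, 6.7684). ∠HAB = 148.0° gives AB at 73.700° from the x-axis; with |AB| = 16.3, B = (48.328, 22.413). AB is perpendicular to BW, so BW runs at 163.70°; with |BW| = 11.8, W = (37.002, 25.725). ∠BWR = 148.9° gives WR at -165.20° from the x-axis; with |WR| = 18.1, R = (19.503, 21.102). Then |HR| = |R − H| = 33.544.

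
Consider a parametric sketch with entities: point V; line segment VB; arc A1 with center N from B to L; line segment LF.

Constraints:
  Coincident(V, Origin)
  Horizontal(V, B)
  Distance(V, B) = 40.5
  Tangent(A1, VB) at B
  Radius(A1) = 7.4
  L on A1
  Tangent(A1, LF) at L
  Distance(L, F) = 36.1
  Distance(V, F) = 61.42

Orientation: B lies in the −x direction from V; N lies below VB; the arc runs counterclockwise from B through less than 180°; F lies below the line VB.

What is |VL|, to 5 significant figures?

48.566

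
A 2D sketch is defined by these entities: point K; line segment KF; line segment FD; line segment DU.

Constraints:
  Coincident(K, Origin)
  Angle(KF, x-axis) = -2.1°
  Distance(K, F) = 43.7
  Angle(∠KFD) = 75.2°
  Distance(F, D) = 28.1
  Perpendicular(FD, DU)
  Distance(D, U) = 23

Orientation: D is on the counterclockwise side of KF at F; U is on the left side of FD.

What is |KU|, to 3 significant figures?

25.6

K is at the origin; KF runs at -2.1° with length 43.7, so F = 43.7·(cos -2.1°, sin -2.1°) = (43.7, -1.60). ∠KFD = 75.2°, so FD runs at -2.1° + (180° − 75.2°) = 103° from the x-axis; with |FD| = 28.1, D = F + 28.1·(cos 103°, sin 103°) = (37.5, 25.8). FD is perpendicular to DU; with |DU| = 23.0 on the left of FD, U = D + 23.0·(-0.976, -0.220) = (15.1, 20.8). Then |KU| = |U − K| = 25.6.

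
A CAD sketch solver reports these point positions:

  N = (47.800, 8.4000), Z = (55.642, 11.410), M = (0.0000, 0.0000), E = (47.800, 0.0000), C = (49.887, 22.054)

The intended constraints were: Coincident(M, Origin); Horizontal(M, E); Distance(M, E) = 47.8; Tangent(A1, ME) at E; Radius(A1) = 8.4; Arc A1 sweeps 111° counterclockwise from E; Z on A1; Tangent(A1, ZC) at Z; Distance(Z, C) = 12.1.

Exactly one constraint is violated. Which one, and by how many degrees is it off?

Tangent(A1, ZC) at Z — off by 7.40°.

M = (0.00, 0.00) ✓; M.y = 0.00, E.y = 0.00 ✓; |ME| = 47.80 ✓; ∠(NE, EM) = 90.00° ✓; |NE| = 8.400 ✓; bearing(N→Z) − bearing(N→E) = 111.0° ✓; |NZ| = 8.400 ✓; ∠(NZ, ZC) = 82.60° ✗; |ZC| = 12.10 ✓.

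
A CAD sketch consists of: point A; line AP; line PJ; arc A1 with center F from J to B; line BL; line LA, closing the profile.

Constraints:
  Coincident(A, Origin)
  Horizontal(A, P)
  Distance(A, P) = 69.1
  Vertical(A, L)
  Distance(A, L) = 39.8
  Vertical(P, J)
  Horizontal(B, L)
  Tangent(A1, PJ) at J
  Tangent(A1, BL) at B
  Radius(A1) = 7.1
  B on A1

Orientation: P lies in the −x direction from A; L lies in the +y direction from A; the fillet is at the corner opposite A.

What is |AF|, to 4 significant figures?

70.09

A is at the origin; AP is horizontal with |AP| = 69.1 and P on the −x side, so P = (-69.10, 0.000). A and L share the same x with |AL| = 39.8 and L on the +y side, so L = (0.000, 39.80). The virtual corner opposite A is at (-69.10, 39.80). The tangent condition forces FJ to be normal to PJ and tangency of A1 to BL means the radius FB is perpendicular to BL, with radius 7.1, so the center F sits 7.1 in from both sides at F = (-62.00, 32.70). Then |AF| = |F − A| = 70.09.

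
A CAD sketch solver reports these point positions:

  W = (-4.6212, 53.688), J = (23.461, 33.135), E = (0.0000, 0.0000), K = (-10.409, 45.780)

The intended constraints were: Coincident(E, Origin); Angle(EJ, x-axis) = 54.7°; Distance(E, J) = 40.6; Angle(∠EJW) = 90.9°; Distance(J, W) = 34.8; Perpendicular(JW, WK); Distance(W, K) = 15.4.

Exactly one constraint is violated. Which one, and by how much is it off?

Distance(W, K) = 15.4 — off by 5.60.

E = (0.00, 0.00) ✓; EJ at 54.70° ✓; |EJ| = 40.60 ✓; ∠EJW = 90.90° ✓; |JW| = 34.80 ✓; ∠(JW, WK) = 90.00° ✓; |WK| = 9.800 ✗.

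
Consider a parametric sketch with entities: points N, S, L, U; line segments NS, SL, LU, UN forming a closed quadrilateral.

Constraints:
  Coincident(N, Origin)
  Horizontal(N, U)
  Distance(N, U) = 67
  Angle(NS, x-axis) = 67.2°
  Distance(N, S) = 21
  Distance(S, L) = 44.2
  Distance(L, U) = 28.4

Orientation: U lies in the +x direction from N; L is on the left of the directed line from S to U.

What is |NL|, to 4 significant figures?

57.41

Checks: |SL| = 44.20 ✓; |LU| = 28.40 ✓.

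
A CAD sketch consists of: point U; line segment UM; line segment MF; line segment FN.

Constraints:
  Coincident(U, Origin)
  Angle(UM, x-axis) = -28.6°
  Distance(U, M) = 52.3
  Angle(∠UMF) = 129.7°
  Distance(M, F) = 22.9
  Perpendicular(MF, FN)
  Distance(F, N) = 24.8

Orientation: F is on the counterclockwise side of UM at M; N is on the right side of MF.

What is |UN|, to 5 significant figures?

86.027

U is at the origin; UM runs at -28.6° with length 52.3, so M = 52.3·(cos -28.6°, sin -28.6°) = (45.919, -25.036). ∠UMF = 129.7°, so MF runs at -28.6° + (180° − 129.7°) = 21.700° from the x-axis; with |MF| = 22.9, F = M + 22.9·(cos 21.700°, sin 21.700°) = (67.196, -16.568). MF ⟂ FN; with |FN| = 24.8 on the right of MF, N = F + 24.8·(0.36975, -0.92913) = (76.365, -39.611). Then |UN| = |N − U| = 86.027.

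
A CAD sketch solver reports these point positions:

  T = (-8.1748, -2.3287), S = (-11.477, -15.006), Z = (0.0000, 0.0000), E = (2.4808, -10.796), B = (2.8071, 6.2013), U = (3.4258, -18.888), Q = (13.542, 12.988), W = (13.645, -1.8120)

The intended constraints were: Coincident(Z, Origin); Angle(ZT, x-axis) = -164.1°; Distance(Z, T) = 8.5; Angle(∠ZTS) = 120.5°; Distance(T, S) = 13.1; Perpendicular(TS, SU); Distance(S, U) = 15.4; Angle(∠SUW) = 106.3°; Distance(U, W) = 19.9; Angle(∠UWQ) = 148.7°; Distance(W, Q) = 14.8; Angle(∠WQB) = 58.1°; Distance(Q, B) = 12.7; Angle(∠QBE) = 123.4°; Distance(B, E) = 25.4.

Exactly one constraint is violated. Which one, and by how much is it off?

Distance(B, E) = 25.4 — off by 8.40.

Z = (0.00, 0.00) ✓; ZT at -164.1° ✓; |ZT| = 8.500 ✓; ∠ZTS = 120.5° ✓; |TS| = 13.10 ✓; ∠(TS, SU) = 90.00° ✓; |SU| = 15.40 ✓; ∠SUW = 106.3° ✓; |UW| = 19.90 ✓; ∠UWQ = 148.7° ✓; |WQ| = 14.80 ✓; ∠WQB = 58.10° ✓; |QB| = 12.70 ✓; ∠QBE = 123.4° ✓; |BE| = 17.00 ✗.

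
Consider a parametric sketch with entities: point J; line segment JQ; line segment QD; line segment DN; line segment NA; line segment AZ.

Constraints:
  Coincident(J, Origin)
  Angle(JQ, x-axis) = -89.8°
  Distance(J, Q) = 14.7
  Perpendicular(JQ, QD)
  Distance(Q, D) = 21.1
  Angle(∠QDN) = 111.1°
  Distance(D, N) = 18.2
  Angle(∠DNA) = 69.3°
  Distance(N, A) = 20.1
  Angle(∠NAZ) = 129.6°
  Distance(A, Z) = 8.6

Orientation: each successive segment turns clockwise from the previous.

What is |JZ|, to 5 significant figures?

4.6336

J is at the origin; JQ runs at -89.8° with length 14.7, so Q = (0.051313, -14.700). JQ ⟂ QD, so QD runs at -179.80°; with |QD| = 21.1, D = (-21.049, -14.774). ∠QDN = 111.1° gives DN at 111.30° from the x-axis; with |DN| = 18.2, N = (-27.660, 2.1832). ∠DNA = 69.3° gives NA at 0.60000° from the x-axis; with |NA| = 20.1, A = (-7.5608, 2.3937). ∠NAZ = 129.6° gives AZ at -49.800° from the x-axis; with |AZ| = 8.6, Z = (-2.0099, -4.1749). Then |JZ| = |Z − J| = 4.6336.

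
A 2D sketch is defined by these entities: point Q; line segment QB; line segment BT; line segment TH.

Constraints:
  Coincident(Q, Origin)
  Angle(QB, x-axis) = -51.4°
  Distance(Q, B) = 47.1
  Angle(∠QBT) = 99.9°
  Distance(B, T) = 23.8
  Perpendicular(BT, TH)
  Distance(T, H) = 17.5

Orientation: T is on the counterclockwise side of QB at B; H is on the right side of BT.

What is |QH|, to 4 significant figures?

71.42

∠QBT = 99.9°, so BT runs at -51.4° + (180° − 99.9°) = 28.70° from the x-axis; with |BT| = 23.8, T = B + 23.8·(cos 28.70°, sin 28.70°) = (50.26, -25.38). BT ⟂ TH; with |TH| = 17.5 on the right of BT, H = T + 17.5·(0.4802, -0.8771) = (58.66, -40.73). Then |QH| = |H − Q| = 71.42.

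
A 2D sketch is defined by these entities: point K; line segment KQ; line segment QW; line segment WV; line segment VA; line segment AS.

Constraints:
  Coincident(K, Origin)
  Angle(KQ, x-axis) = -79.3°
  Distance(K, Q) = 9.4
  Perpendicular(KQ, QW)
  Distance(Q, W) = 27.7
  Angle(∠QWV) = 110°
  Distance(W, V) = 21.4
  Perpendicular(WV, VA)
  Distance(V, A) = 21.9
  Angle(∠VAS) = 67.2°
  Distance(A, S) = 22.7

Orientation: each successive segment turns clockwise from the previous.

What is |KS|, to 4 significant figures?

16.18

The perpendicularity gives VA at right angles to WV, so VA runs at 30.70°; with |VA| = 21.9, A = (-17.57, 15.20). ∠VAS = 67.2° gives AS at -82.10° from the x-axis; with |AS| = 22.7, S = (-14.45, -7.282). Then |KS| = |S − K| = 16.18.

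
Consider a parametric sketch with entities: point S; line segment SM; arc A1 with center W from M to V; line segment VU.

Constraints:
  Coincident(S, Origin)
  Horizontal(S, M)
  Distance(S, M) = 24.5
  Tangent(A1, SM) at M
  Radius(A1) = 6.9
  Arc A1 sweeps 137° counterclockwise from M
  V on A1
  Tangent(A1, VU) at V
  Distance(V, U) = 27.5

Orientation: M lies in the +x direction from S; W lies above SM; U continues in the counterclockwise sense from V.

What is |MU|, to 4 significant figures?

34.35

On A1, M sits at bearing -90° from W; a 137° counterclockwise sweep puts V at bearing 47°, so V = W + 6.9·(cos 47°, sin 47°) = (29.21, 11.95). The tangent condition forces WV to be normal to VU, so VU runs along (−sin 47°, cos 47°); with |VU| = 27.5, U = (9.094, 30.70). Then |MU| = |U − M| = 34.35.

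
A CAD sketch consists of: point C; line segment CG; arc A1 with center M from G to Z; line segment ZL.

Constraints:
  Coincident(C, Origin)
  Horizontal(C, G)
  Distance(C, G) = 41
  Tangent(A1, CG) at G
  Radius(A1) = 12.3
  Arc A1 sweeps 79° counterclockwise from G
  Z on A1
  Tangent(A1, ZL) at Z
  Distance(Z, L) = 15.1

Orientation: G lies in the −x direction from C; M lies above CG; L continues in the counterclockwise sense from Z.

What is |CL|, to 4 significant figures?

35.95

On A1, G sits at bearing -90° from M; a 79° counterclockwise sweep puts Z at bearing -11°, so Z = M + 12.3·(cos -11°, sin -11°) = (-28.93, 9.953). The tangent condition forces MZ to be normal to ZL, so ZL runs along (−sin -11°, cos -11°); with |ZL| = 15.1, L = (-26.04, 24.78). Then |CL| = |L − C| = 35.95.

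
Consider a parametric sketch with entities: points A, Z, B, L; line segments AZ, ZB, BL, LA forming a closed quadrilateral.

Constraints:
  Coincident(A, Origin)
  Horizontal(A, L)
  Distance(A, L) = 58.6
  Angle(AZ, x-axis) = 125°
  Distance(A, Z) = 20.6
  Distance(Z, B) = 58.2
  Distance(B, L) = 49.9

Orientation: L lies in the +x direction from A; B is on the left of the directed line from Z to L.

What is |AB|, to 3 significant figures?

59.9

Checks: |ZB| = 58.20 ✓; |BL| = 49.90 ✓.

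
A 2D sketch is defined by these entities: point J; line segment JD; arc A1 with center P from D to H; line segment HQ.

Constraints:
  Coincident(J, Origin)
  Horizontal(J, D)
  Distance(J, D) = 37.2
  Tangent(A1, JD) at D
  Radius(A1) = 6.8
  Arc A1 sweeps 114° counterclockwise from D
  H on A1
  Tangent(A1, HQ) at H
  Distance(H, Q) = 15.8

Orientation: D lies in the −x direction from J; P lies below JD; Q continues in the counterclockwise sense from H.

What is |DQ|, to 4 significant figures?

24.00

J is at the origin; J and D share the same y with |JD| = 37.2 and D on the −x side, so D = (-37.20, 0.000). The tangent condition forces PD to be normal to JD, so P = D + (0, -6.8) = (-37.20, -6.800). On A1, D sits at bearing 90° from P; a 114° counterclockwise sweep puts H at bearing 204°, so H = P + 6.8·(cos 204°, sin 204°) = (-43.41, -9.566). The tangent condition forces PH to be normal to HQ, so HQ runs along (−sin 204°, cos 204°); with |HQ| = 15.8, Q = (-36.99, -24.00). Then |DQ| = |Q − D| = 24.00.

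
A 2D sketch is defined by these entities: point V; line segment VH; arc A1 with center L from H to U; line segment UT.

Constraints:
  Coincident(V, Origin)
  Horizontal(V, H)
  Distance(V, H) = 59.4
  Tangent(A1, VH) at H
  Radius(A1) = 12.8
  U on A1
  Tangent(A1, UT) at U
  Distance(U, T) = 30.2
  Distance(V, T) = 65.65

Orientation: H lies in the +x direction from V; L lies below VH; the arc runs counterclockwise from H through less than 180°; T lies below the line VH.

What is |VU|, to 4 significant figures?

48.62

Checks: ∠(LH, HV) = 90.00° ✓; |LU| = 12.80 ✓; ∠(LU, UT) = 90.00° ✓; |UT| = 30.20 ✓; |VT| = 65.65 ✓.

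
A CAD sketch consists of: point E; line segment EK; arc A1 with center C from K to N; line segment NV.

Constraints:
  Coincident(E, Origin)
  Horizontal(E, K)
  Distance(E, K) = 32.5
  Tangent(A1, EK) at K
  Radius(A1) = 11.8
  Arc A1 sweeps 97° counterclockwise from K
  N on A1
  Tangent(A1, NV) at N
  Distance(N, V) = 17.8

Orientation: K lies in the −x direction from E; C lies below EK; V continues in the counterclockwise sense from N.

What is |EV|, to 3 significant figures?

52.2

E is at the origin; E and K share the same y with |EK| = 32.5 and K on the −x side, so K = (-32.5, 0.00). Tangency of A1 to EK means the radius CK is perpendicular to EK, so C = K + (0, -11.8) = (-32.5, -11.8). On A1, K sits at bearing 90° from C; a 97° counterclockwise sweep puts N at bearing 187°, so N = C + 11.8·(cos 187°, sin 187°) = (-44.2, -13.2). Tangency of A1 to NV means the radius CN is perpendicular to NV, so NV runs along (−sin 187°, cos 187°); with |NV| = 17.8, V = (-42.0, -30.9). Then |EV| = |V − E| = 52.2.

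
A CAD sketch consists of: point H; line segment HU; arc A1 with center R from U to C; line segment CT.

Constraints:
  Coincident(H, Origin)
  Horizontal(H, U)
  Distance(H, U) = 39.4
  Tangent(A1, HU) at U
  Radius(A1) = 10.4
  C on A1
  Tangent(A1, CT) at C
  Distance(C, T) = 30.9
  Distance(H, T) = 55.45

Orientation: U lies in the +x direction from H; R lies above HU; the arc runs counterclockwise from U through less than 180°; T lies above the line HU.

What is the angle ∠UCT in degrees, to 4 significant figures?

122.1°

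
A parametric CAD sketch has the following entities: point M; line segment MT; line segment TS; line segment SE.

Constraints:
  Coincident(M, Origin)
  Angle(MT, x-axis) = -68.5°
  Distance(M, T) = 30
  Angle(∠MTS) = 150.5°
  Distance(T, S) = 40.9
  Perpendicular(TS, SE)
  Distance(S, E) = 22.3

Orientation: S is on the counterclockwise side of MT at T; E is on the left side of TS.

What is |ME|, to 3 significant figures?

67.4

∠MTS = 150.5°, so TS runs at -68.5° + (180° − 150.5°) = -39.0° from the x-axis; with |TS| = 40.9, S = T + 40.9·(cos -39.0°, sin -39.0°) = (42.8, -53.7). The perpendicularity gives SE at right angles to TS; with |SE| = 22.3 on the left of TS, E = S + 22.3·(0.629, 0.777) = (56.8, -36.3). Then |ME| = |E − M| = 67.4.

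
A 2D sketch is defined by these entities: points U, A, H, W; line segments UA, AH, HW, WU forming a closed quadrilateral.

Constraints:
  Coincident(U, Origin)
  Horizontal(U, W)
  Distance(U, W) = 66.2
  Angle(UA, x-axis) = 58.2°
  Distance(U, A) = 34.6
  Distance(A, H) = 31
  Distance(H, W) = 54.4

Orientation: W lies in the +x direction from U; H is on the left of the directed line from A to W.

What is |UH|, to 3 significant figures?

64.7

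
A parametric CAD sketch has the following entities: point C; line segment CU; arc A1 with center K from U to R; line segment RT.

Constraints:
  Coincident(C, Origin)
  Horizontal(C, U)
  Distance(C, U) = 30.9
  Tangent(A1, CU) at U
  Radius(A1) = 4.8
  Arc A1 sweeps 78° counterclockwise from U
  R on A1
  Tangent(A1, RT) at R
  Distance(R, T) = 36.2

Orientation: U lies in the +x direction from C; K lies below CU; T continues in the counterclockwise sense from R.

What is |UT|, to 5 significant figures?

41.071

C is at the origin; C and U share the same y with |CU| = 30.9 and U on the +x side, so U = (30.900, 0.0000). Tangency of A1 to CU means the radius KU is perpendicular to CU, so K = U + (0, -4.8) = (30.900, -4.8000). On A1, U sits at bearing 90° from K; a 78° counterclockwise sweep puts R at bearing 168°, so R = K + 4.8·(cos 168°, sin 168°) = (26.205, -3.8020). Since A1 is tangent to RT there, KR ⟂ RT, so RT runs along (−sin 168°, cos 168°); with |RT| = 36.2, T = (18.678, -39.211). Then |UT| = |T − U| = 41.071.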